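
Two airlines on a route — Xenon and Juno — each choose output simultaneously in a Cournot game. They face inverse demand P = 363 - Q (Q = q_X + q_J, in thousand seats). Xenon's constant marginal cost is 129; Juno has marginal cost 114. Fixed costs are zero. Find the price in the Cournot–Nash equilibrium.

Xenon's profit: π_X = (363 - Q)q_X - (129q_X). Setting ∂π_X/∂q_X = 0: 234 - 2q_X - (q_J) = 0.
Juno's profit: π_J = (363 - Q)q_J - (114q_J). Setting ∂π_J/∂q_J = 0: 249 - 2q_J - (q_X) = 0.
Best responses: q_X = (234 - q_J)/2, q_J = (249 - q_X)/2.
Substituting one into the other gives q_X = 73 and q_J = 88.
Total output Q = 161, so price P = 363 - 161 = 202.

202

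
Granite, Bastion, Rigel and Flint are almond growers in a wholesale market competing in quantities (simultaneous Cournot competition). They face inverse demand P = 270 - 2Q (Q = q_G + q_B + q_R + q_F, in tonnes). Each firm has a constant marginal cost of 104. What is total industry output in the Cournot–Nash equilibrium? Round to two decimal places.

A representative firm's profit is π_i = q_i(270 - 2Q) - 104q_i.
Setting ∂π_i/∂q_i = 0 with rivals' quantities fixed: 166 - 4q_i - 2·Σ_{j≠i} q_j = 0.
With identical firms every q_j equals q_i, so Σ_{j≠i} q_j = 3q_i and 166 = 10q_i, giving q_i = 83/5.
Total output Q = 83/5 + 83/5 + 83/5 + 83/5 = 332/5.

66.40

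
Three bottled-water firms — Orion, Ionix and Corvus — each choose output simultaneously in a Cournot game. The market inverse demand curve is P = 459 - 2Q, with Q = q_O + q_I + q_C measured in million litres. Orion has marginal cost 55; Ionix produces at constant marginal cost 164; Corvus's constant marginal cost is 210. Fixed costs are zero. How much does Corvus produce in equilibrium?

Orion's profit: π_O = (459 - 2Q)q_O - (55q_O). Setting ∂π_O/∂q_O = 0: 404 - 4q_O - 2(q_I + q_C) = 0.
Ionix's profit: π_I = (459 - 2Q)q_I - (164q_I). Setting ∂π_I/∂q_I = 0: 295 - 4q_I - 2(q_O + q_C) = 0.
Corvus's first-order condition: 249 - 4q_C - 2(q_O + q_I) = 0.
Adding the 3 conditions: 948 − 4Q − 4Q = 0, i.e. Q = 237/2.
Back-substituting: q_O = (404 − 237)/2 = 167/2, q_I = (295 − 237)/2 = 29, q_C = (249 − 237)/2 = 6.

6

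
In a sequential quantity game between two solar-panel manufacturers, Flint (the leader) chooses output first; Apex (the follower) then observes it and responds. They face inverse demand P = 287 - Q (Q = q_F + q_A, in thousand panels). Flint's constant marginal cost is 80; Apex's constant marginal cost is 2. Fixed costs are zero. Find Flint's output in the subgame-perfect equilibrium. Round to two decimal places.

64.50

Solve by backward induction. Given q_F, the follower Apex maximises π_A = (287 - q_F - q_A)q_A - 2q_A.
∂π_A/∂q_A = 285 - q_F - 2q_A = 0 gives the reaction function q_A = (285 - q_F)/2.
Flint substitutes q_A(q_F) into its own profit: π_F = q_F(287 - q_F - (285 - q_F)/2) - 80q_F = (289/2 - (1/2)q_F)q_F - 80q_F.
Maximising: ∂π_F/∂q_F = 129/2 - q_F = 0, giving q_F = 129/2.
Then q_A = (285 - 129/2)/2 = 441/4.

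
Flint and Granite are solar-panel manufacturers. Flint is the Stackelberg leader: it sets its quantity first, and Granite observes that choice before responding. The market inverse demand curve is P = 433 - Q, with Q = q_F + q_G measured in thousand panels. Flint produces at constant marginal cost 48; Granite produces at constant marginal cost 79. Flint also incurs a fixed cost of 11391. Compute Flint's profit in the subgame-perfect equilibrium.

10241

Solve by backward induction. Given q_F, the follower Granite maximises π_G = (433 - q_F - q_G)q_G - 79q_G.
Follower FOC: 354 - q_F - 2q_G = 0, so q_G(q_F) = (354 - q_F)/2.
Flint substitutes q_G(q_F) into its own profit: π_F = q_F(433 - q_F - (354 - q_F)/2) - 48q_F = (256 - (1/2)q_F)q_F - 48q_F.
The leader's first-order condition 208 - q_F = 0 yields q_F = 208.
Then q_G = (354 - 208)/2 = 73.
Price P = 433 - 281 = 152.
Flint's profit: (152 - 48)·208 - 11391 = 10241.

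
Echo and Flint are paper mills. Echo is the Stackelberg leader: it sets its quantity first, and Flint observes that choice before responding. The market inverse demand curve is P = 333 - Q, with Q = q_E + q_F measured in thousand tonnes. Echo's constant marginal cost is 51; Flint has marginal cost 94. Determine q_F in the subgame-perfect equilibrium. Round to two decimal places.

Solve by backward induction. Given q_E, the follower Flint maximises π_F = (333 - q_E - q_F)q_F - 94q_F.
∂π_F/∂q_F = 239 - q_E - 2q_F = 0 gives the reaction function q_F = (239 - q_E)/2.
The leader anticipates this reaction. Substituting into P = 333 - Q gives P = 427/2 - (1/2)q_E, so π_E = (427/2 - (1/2)q_E)q_E - 51q_E.
Leader FOC: 325/2 - q_E = 0, so q_E = 325/2.
Then q_F = (239 - 325/2)/2 = 153/4.

38.25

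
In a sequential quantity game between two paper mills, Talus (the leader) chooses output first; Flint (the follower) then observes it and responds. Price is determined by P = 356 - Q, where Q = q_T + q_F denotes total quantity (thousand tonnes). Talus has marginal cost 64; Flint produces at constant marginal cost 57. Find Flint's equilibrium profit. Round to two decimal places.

6123.06

The follower Flint best-responds to any q_T: π_F = (356 - Q)q_F - 57q_F.
Follower FOC: 299 - q_T - 2q_F = 0, so q_F(q_T) = (299 - q_T)/2.
Talus substitutes q_F(q_T) into its own profit: π_T = q_T(356 - q_T - (299 - q_T)/2) - 64q_T = (413/2 - (1/2)q_T)q_T - 64q_T.
Leader FOC: 285/2 - q_T = 0, so q_T = 285/2.
Then q_F = (299 - 285/2)/2 = 313/4.
Price P = 356 - 883/4 = 541/4.
Flint's profit: (541/4 - 57)·(313/4) = 6123.0625.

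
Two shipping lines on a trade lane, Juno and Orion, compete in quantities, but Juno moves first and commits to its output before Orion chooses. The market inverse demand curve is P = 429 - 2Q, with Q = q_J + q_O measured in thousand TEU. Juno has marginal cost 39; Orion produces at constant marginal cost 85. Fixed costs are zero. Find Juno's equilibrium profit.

11881

The follower Orion best-responds to any q_J: π_O = (429 - 2Q)q_O - 85q_O.
Follower FOC: 344 - 2q_J - 4q_O = 0, so q_O(q_J) = (344 - 2q_J)/4.
Juno substitutes q_O(q_J) into its own profit: π_J = q_J(429 - 2q_J - (344 - 2q_J)/2) - 39q_J = (257 - q_J)q_J - 39q_J.
The leader's first-order condition 218 - 2q_J = 0 yields q_J = 109.
Then q_O = (344 - 2·109)/4 = 63/2.
Price P = 429 - 2·(281/2) = 148.
Juno's profit: (148 - 39)·109 = 11881.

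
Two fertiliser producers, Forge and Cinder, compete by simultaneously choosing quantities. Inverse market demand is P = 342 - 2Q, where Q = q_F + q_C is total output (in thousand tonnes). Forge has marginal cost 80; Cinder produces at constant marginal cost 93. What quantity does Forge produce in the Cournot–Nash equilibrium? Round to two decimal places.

Forge's profit: π_F = (342 - 2Q)q_F - (80q_F). Setting ∂π_F/∂q_F = 0: 262 - 4q_F - 2(q_C) = 0.
Cinder's profit: π_C = (342 - 2Q)q_C - (93q_C). Setting ∂π_C/∂q_C = 0: 249 - 4q_C - 2(q_F) = 0.
Best responses: q_F = (262 - 2q_C)/4, q_C = (249 - 2q_F)/4.
Solving the pair: q_F = 275/6, q_C = 118/3.

45.83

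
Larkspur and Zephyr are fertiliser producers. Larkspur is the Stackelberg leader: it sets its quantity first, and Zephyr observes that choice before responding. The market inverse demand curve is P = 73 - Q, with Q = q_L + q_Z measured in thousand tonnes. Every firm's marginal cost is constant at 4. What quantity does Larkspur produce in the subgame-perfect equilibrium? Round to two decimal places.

34.50

The follower Zephyr best-responds to any q_L: π_Z = (73 - Q)q_Z - 4q_Z.
Follower FOC: 69 - q_L - 2q_Z = 0, so q_Z(q_L) = (69 - q_L)/2.
The leader anticipates this reaction. Substituting into P = 73 - Q gives P = 77/2 - (1/2)q_L, so π_L = (77/2 - (1/2)q_L)q_L - 4q_L.
Maximising: ∂π_L/∂q_L = 69/2 - q_L = 0, giving q_L = 69/2.
Then q_Z = (69 - 69/2)/2 = 69/4.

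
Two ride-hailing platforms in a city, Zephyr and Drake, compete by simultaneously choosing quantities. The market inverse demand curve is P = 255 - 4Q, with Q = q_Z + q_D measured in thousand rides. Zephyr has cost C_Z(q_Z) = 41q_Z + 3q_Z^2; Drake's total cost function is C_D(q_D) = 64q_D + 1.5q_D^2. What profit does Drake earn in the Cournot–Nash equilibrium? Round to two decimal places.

Zephyr's profit: π_Z = (255 - 4Q)q_Z - (41q_Z + 3q_Z²). Setting ∂π_Z/∂q_Z = 0: 214 - 14q_Z - 4(q_D) = 0.
Drake's first-order condition: 191 - 11q_D - 4(q_Z) = 0.
Best responses: q_Z = (214 - 4q_D)/14, q_D = (191 - 4q_Z)/11.
Solving the pair: q_Z = 265/23, q_D = 303/23.
Price P = 255 - 4·(568/23) = 156.2174.
Drake's profit: 156.2174·(303/23) - 64·(303/23) - (3/2)(303/23)² = 954.5359.

954.54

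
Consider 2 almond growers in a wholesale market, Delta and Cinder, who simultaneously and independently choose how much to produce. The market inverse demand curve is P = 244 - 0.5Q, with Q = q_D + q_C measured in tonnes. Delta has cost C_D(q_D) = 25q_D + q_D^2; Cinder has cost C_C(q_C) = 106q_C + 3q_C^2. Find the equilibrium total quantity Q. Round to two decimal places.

85.23

Delta's profit: π_D = (244 - 0.5Q)q_D - (25q_D + q_D²). Setting ∂π_D/∂q_D = 0: 219 - 3q_D - (1/2)(q_C) = 0.
Cinder's profit: π_C = (244 - 0.5Q)q_C - (106q_C + 3q_C²). Setting ∂π_C/∂q_C = 0: 138 - 7q_C - (1/2)(q_D) = 0.
Rearranging gives the reaction functions q_D = (219 - (1/2)q_C)/3 and q_C = (138 - (1/2)q_D)/7.
Substituting one into the other gives q_D = 70.5542 and q_C = 1218/83.
Total output Q = 70.5542 + 1218/83 = 85.2289.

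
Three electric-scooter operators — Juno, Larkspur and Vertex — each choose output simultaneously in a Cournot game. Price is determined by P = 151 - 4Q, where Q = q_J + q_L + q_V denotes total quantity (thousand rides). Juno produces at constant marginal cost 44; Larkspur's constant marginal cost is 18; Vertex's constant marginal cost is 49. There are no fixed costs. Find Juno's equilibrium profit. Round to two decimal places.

115.56

Juno's profit: π_J = (151 - 4Q)q_J - (44q_J). Setting ∂π_J/∂q_J = 0: 107 - 8q_J - 4(q_L + q_V) = 0.
Larkspur's profit: π_L = (151 - 4Q)q_L - (18q_L). Setting ∂π_L/∂q_L = 0: 133 - 8q_L - 4(q_J + q_V) = 0.
Vertex's first-order condition: 102 - 8q_V - 4(q_J + q_L) = 0.
Adding the 3 first-order conditions: 342 − 16Q = 0, so Q = 171/8.
Back-substituting: q_J = (107 − 171/2)/4 = 43/8, q_L = (133 − 171/2)/4 = 95/8, q_V = (102 − 171/2)/4 = 33/8.
Price P = 151 - 4·(171/8) = 131/2.
Juno's profit: (131/2 - 44)·(43/8) = 1849/16.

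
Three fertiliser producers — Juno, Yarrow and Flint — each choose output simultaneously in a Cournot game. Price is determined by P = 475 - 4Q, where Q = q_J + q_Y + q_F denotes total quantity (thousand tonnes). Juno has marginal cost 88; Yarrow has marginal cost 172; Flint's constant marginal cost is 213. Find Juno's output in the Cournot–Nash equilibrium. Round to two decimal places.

37.25

Juno's profit: π_J = (475 - 4Q)q_J - (88q_J). Setting ∂π_J/∂q_J = 0: 387 - 8q_J - 4(q_Y + q_F) = 0.
Yarrow's first-order condition: 303 - 8q_Y - 4(q_J + q_F) = 0.
Flint's first-order condition: 262 - 8q_F - 4(q_J + q_Y) = 0.
Adding the 3 first-order conditions: 952 − 16Q = 0, so Q = 119/2.
Back-substituting: q_J = (387 − 238)/4 = 149/4, q_Y = (303 − 238)/4 = 65/4, q_F = (262 − 238)/4 = 6.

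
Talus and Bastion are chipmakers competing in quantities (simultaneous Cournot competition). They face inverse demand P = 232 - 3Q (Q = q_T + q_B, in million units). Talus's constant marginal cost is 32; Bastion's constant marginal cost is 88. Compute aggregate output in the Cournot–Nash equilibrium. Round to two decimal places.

Talus's profit: π_T = (232 - 3Q)q_T - (32q_T). Setting ∂π_T/∂q_T = 0: 200 - 6q_T - 3(q_B) = 0.
Bastion's first-order condition: 144 - 6q_B - 3(q_T) = 0.
So q_T = (200 - 3q_B)/6 and q_B = (144 - 3q_T)/6.
Solving the pair: q_T = 256/9, q_B = 88/9.
Total output Q = 256/9 + 88/9 = 344/9.

38.22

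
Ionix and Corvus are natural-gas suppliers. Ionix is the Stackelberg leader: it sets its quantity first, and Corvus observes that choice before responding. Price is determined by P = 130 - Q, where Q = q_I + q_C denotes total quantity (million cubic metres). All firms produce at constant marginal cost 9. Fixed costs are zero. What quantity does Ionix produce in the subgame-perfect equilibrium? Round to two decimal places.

The follower Corvus best-responds to any q_I: π_C = (130 - Q)q_C - 9q_C.
∂π_C/∂q_C = 121 - q_I - 2q_C = 0 gives the reaction function q_C = (121 - q_I)/2.
Ionix substitutes q_C(q_I) into its own profit: π_I = q_I(130 - q_I - (121 - q_I)/2) - 9q_I = (139/2 - (1/2)q_I)q_I - 9q_I.
Leader FOC: 121/2 - q_I = 0, so q_I = 121/2.
Then q_C = (121 - 121/2)/2 = 121/4.

60.50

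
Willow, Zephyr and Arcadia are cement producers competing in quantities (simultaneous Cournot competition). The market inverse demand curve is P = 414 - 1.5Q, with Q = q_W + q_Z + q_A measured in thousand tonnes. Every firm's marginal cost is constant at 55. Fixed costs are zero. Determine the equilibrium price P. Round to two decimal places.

A representative firm's profit is π_i = q_i(414 - 1.5Q) - 55q_i.
Setting ∂π_i/∂q_i = 0 with rivals' quantities fixed: 359 - 3q_i - (3/2)·Σ_{j≠i} q_j = 0.
By symmetry each firm produces the same amount; substituting Σ_{j≠i} q_j = 2q_i yields q_i = 359/6.
Total output Q = 359/2, so price P = 414 - (3/2)·(359/2) = 579/4.

144.75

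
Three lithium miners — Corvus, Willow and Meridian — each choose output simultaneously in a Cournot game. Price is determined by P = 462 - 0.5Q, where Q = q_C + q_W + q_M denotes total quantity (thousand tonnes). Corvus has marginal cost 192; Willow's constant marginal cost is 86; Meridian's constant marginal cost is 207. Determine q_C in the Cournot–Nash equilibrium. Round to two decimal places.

89.50

Corvus's profit: π_C = (462 - 0.5Q)q_C - (192q_C). Setting ∂π_C/∂q_C = 0: 270 - q_C - (1/2)(q_W + q_M) = 0.
Willow's first-order condition: 376 - q_W - (1/2)(q_C + q_M) = 0.
Meridian's profit: π_M = (462 - 0.5Q)q_M - (207q_M). Setting ∂π_M/∂q_M = 0: 255 - q_M - (1/2)(q_C + q_W) = 0.
Summing all 3 equations gives 901 − 2Q = 0, hence Q = 901/2.
Back-substituting: q_C = (270 − 901/4)/(1/2) = 179/2, q_W = (376 − 901/4)/(1/2) = 603/2, q_M = (255 − 901/4)/(1/2) = 119/2.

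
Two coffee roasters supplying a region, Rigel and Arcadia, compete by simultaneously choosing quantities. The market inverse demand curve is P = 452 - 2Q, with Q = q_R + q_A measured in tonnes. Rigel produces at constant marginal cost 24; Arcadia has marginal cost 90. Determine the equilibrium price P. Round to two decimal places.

188.67

Rigel's profit: π_R = (452 - 2Q)q_R - (24q_R). Setting ∂π_R/∂q_R = 0: 428 - 4q_R - 2(q_A) = 0.
Arcadia's first-order condition: 362 - 4q_A - 2(q_R) = 0.
Rearranging gives the reaction functions q_R = (428 - 2q_A)/4 and q_A = (362 - 2q_R)/4.
Substituting one into the other gives q_R = 247/3 and q_A = 148/3.
Total output Q = 395/3, so price P = 452 - 2·(395/3) = 566/3.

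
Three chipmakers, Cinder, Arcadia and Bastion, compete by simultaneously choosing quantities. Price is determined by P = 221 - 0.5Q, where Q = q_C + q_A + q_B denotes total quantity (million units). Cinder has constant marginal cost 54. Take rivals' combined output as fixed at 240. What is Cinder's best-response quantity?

47

With rivals' combined output fixed at 240, Cinder's profit is π_C = (221 - (1/2)·240 - (1/2)q_C)q_C - (54q_C) = (101 - (1/2)q_C)q_C - (54q_C).
∂π_C/∂q_C = 47 - q_C = 0, so q_C = 47.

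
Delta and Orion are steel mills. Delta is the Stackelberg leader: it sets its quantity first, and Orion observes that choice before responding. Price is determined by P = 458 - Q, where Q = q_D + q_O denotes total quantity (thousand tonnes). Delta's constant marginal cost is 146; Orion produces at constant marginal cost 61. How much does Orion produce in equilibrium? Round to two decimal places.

The follower Orion best-responds to any q_D: π_O = (458 - Q)q_O - 61q_O.
Follower FOC: 397 - q_D - 2q_O = 0, so q_O(q_D) = (397 - q_D)/2.
The leader anticipates this reaction. Substituting into P = 458 - Q gives P = 519/2 - (1/2)q_D, so π_D = (519/2 - (1/2)q_D)q_D - 146q_D.
Leader FOC: 227/2 - q_D = 0, so q_D = 227/2.
Then q_O = (397 - 227/2)/2 = 567/4.

141.75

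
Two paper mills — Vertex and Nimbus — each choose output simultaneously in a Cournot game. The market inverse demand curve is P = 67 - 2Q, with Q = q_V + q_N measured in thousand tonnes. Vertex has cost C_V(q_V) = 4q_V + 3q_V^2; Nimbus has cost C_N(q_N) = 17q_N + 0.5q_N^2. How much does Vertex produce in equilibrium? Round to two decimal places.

4.67

Vertex's profit: π_V = (67 - 2Q)q_V - (4q_V + 3q_V²). Setting ∂π_V/∂q_V = 0: 63 - 10q_V - 2(q_N) = 0.
Nimbus's profit: π_N = (67 - 2Q)q_N - (17q_N + (1/2)q_N²). Setting ∂π_N/∂q_N = 0: 50 - 5q_N - 2(q_V) = 0.
So q_V = (63 - 2q_N)/10 and q_N = (50 - 2q_V)/5.
Solving the pair: q_V = 215/46, q_N = 187/23.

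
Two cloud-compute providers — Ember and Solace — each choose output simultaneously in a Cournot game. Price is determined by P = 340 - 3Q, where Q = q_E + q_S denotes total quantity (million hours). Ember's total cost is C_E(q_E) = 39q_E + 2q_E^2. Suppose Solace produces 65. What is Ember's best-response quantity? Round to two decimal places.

10.60

With the rival's output fixed at 65, Ember's profit is π_E = (340 - 3·65 - 3q_E)q_E - (39q_E + 2q_E²) = (145 - 3q_E)q_E - (39q_E + 2q_E²).
∂π_E/∂q_E = 106 - 10q_E = 0, so q_E = 53/5.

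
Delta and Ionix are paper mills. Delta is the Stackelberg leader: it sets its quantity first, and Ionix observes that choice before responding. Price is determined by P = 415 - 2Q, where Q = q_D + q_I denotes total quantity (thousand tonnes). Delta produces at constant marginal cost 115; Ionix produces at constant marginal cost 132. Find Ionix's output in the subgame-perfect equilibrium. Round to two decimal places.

The follower Ionix best-responds to any q_D: π_I = (415 - 2Q)q_I - 132q_I.
∂π_I/∂q_I = 283 - 2q_D - 4q_I = 0 gives the reaction function q_I = (283 - 2q_D)/4.
The leader anticipates this reaction. Substituting into P = 415 - 2Q gives P = 547/2 - q_D, so π_D = (547/2 - q_D)q_D - 115q_D.
Maximising: ∂π_D/∂q_D = 317/2 - 2q_D = 0, giving q_D = 317/4.
Then q_I = (283 - 2·(317/4))/4 = 249/8.

31.13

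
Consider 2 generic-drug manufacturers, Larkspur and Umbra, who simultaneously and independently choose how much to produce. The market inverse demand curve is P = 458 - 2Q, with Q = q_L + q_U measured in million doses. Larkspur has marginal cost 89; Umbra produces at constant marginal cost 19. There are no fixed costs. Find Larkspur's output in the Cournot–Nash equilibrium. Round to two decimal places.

Larkspur's profit: π_L = (458 - 2Q)q_L - (89q_L). Setting ∂π_L/∂q_L = 0: 369 - 4q_L - 2(q_U) = 0.
Umbra's profit: π_U = (458 - 2Q)q_U - (19q_U). Setting ∂π_U/∂q_U = 0: 439 - 4q_U - 2(q_L) = 0.
Best responses: q_L = (369 - 2q_U)/4, q_U = (439 - 2q_L)/4.
Solving the pair: q_L = 299/6, q_U = 509/6.

49.83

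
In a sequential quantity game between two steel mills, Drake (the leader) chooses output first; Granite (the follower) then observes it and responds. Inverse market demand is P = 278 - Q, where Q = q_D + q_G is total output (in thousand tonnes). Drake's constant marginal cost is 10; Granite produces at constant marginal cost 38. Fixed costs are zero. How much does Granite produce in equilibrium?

46

Solve by backward induction. Given q_D, the follower Granite maximises π_G = (278 - q_D - q_G)q_G - 38q_G.
Setting the follower's marginal profit to zero, 240 - q_D - 2q_G = 0, i.e. q_G = (240 - q_D)/2.
The leader anticipates this reaction. Substituting into P = 278 - Q gives P = 158 - (1/2)q_D, so π_D = (158 - (1/2)q_D)q_D - 10q_D.
Maximising: ∂π_D/∂q_D = 148 - q_D = 0, giving q_D = 148.
Then q_G = (240 - 148)/2 = 46.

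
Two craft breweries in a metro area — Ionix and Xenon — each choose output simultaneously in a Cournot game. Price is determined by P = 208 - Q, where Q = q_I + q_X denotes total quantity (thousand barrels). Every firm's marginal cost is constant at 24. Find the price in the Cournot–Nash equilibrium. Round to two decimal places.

85.33

Each firm earns π_i = (208 - Q)q_i - 24q_i.
Setting ∂π_i/∂q_i = 0 with rivals' quantities fixed: 184 - 2q_i - q_j = 0.
With identical firms every q_j equals q_i, so q_j = q_i and 184 = 3q_i, giving q_i = 184/3.
Total output Q = 368/3, so price P = 208 - 368/3 = 256/3.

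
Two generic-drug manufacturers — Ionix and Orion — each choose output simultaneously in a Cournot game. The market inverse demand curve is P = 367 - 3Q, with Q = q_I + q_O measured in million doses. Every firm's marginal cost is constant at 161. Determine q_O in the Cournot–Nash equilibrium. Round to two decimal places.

A representative firm's profit is π_i = q_i(367 - 3Q) - 161q_i.
First-order condition (treating rivals' output as given): 206 - 6q_i - 3q_j = 0.
With identical firms every q_j equals q_i, so q_j = q_i and 206 = 9q_i, giving q_i = 206/9.

22.89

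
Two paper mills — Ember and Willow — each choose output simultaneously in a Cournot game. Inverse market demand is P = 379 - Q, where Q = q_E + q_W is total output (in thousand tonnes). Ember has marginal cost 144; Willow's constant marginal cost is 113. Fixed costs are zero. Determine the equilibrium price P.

212

Ember's profit: π_E = (379 - Q)q_E - (144q_E). Setting ∂π_E/∂q_E = 0: 235 - 2q_E - (q_W) = 0.
Willow's profit: π_W = (379 - Q)q_W - (113q_W). Setting ∂π_W/∂q_W = 0: 266 - 2q_W - (q_E) = 0.
Best responses: q_E = (235 - q_W)/2, q_W = (266 - q_E)/2.
Substituting one into the other gives q_E = 68 and q_W = 99.
Total output Q = 167, so price P = 379 - 167 = 212.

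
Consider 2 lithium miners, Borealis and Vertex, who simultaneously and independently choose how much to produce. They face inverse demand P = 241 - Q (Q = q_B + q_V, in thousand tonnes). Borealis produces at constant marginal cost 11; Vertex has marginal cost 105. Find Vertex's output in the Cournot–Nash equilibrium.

Borealis's profit: π_B = (241 - Q)q_B - (11q_B). Setting ∂π_B/∂q_B = 0: 230 - 2q_B - (q_V) = 0.
Vertex's profit: π_V = (241 - Q)q_V - (105q_V). Setting ∂π_V/∂q_V = 0: 136 - 2q_V - (q_B) = 0.
So q_B = (230 - q_V)/2 and q_V = (136 - q_B)/2.
Substituting one into the other gives q_B = 108 and q_V = 14.

14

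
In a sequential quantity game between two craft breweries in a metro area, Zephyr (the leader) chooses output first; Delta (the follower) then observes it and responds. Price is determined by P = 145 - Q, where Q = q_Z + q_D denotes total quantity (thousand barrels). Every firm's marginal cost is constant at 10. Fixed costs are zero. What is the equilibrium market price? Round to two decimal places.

Solve by backward induction. Given q_Z, the follower Delta maximises π_D = (145 - q_Z - q_D)q_D - 10q_D.
∂π_D/∂q_D = 135 - q_Z - 2q_D = 0 gives the reaction function q_D = (135 - q_Z)/2.
Zephyr substitutes q_D(q_Z) into its own profit: π_Z = q_Z(145 - q_Z - (135 - q_Z)/2) - 10q_Z = (155/2 - (1/2)q_Z)q_Z - 10q_Z.
The leader's first-order condition 135/2 - q_Z = 0 yields q_Z = 135/2.
Then q_D = (135 - 135/2)/2 = 135/4.
Total output Q = 405/4, so price P = 145 - 405/4 = 175/4.

43.75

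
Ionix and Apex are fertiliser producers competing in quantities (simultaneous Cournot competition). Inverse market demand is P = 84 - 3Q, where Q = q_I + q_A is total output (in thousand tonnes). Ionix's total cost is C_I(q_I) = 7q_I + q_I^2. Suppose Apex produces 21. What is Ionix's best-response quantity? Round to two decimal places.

With the rival's output fixed at 21, Ionix's profit is π_I = (84 - 3·21 - 3q_I)q_I - (7q_I + q_I²) = (21 - 3q_I)q_I - (7q_I + q_I²).
∂π_I/∂q_I = 14 - 8q_I = 0, so q_I = 7/4.

1.75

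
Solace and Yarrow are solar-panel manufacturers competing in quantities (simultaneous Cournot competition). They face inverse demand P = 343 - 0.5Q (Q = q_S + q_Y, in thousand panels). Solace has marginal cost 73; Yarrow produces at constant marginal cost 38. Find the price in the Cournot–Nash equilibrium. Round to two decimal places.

Solace's profit: π_S = (343 - 0.5Q)q_S - (73q_S). Setting ∂π_S/∂q_S = 0: 270 - q_S - (1/2)(q_Y) = 0.
Yarrow's first-order condition: 305 - q_Y - (1/2)(q_S) = 0.
Best responses: q_S = (270 - (1/2)q_Y), q_Y = (305 - (1/2)q_S).
Solving the pair: q_S = 470/3, q_Y = 680/3.
Total output Q = 1150/3, so price P = 343 - (1/2)·(1150/3) = 454/3.

151.33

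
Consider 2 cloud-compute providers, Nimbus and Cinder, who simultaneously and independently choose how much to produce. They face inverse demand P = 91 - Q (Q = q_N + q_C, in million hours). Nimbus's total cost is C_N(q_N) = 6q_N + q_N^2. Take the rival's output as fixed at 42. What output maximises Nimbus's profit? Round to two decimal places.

10.75

With the rival's output fixed at 42, Nimbus's profit is π_N = (91 - 42 - q_N)q_N - (6q_N + q_N²) = (49 - q_N)q_N - (6q_N + q_N²).
∂π_N/∂q_N = 43 - 4q_N = 0, so q_N = 43/4.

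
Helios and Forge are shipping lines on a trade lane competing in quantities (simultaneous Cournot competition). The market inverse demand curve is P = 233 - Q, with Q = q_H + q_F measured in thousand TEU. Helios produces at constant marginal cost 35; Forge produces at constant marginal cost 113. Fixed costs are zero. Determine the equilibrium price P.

Helios's profit: π_H = (233 - Q)q_H - (35q_H). Setting ∂π_H/∂q_H = 0: 198 - 2q_H - (q_F) = 0.
Forge's profit: π_F = (233 - Q)q_F - (113q_F). Setting ∂π_F/∂q_F = 0: 120 - 2q_F - (q_H) = 0.
Best responses: q_H = (198 - q_F)/2, q_F = (120 - q_H)/2.
Substituting one into the other gives q_H = 92 and q_F = 14.
Total output Q = 106, so price P = 233 - 106 = 127.

127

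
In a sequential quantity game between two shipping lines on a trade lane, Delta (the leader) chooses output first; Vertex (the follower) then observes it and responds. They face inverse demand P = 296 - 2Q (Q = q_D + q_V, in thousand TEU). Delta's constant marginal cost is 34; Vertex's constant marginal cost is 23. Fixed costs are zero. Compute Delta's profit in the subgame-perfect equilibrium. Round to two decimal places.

3937.56

Solve by backward induction. Given q_D, the follower Vertex maximises π_V = (296 - 2q_D - 2q_V)q_V - 23q_V.
Setting the follower's marginal profit to zero, 273 - 2q_D - 4q_V = 0, i.e. q_V = (273 - 2q_D)/4.
Delta substitutes q_V(q_D) into its own profit: π_D = q_D(296 - 2q_D - (273 - 2q_D)/2) - 34q_D = (319/2 - q_D)q_D - 34q_D.
Maximising: ∂π_D/∂q_D = 251/2 - 2q_D = 0, giving q_D = 251/4.
Then q_V = (273 - 2·(251/4))/4 = 295/8.
Price P = 296 - 2·(797/8) = 387/4.
Delta's profit: (387/4 - 34)·(251/4) = 3937.5625.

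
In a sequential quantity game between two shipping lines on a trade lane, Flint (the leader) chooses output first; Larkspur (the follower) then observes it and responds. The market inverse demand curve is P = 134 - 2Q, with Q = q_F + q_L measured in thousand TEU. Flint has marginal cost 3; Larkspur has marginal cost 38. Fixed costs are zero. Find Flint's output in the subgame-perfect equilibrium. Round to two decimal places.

The follower Larkspur best-responds to any q_F: π_L = (134 - 2Q)q_L - 38q_L.
∂π_L/∂q_L = 96 - 2q_F - 4q_L = 0 gives the reaction function q_L = (96 - 2q_F)/4.
Flint substitutes q_L(q_F) into its own profit: π_F = q_F(134 - 2q_F - (96 - 2q_F)/2) - 3q_F = (86 - q_F)q_F - 3q_F.
The leader's first-order condition 83 - 2q_F = 0 yields q_F = 83/2.
Then q_L = (96 - 2·(83/2))/4 = 13/4.

41.50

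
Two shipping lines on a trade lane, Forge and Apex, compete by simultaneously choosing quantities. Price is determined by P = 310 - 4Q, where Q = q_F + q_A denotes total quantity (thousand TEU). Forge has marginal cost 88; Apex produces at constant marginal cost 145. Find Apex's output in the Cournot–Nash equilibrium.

Forge's profit: π_F = (310 - 4Q)q_F - (88q_F). Setting ∂π_F/∂q_F = 0: 222 - 8q_F - 4(q_A) = 0.
Apex's first-order condition: 165 - 8q_A - 4(q_F) = 0.
Best responses: q_F = (222 - 4q_A)/8, q_A = (165 - 4q_F)/8.
Solving the pair: q_F = 93/4, q_A = 9.

9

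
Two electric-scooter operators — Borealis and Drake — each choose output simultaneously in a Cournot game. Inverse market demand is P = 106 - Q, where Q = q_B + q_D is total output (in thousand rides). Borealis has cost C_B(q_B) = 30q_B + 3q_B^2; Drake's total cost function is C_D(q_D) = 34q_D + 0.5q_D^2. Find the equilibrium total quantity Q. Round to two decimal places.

Borealis's profit: π_B = (106 - Q)q_B - (30q_B + 3q_B²). Setting ∂π_B/∂q_B = 0: 76 - 8q_B - (q_D) = 0.
Drake's first-order condition: 72 - 3q_D - (q_B) = 0.
Best responses: q_B = (76 - q_D)/8, q_D = (72 - q_B)/3.
Substituting one into the other gives q_B = 156/23 and q_D = 500/23.
Total output Q = 156/23 + 500/23 = 656/23.

28.52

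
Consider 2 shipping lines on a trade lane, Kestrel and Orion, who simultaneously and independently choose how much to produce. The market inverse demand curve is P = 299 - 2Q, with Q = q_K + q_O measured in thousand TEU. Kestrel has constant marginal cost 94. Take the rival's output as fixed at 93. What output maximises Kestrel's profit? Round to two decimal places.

With the rival's output fixed at 93, Kestrel's profit is π_K = (299 - 2·93 - 2q_K)q_K - (94q_K) = (113 - 2q_K)q_K - (94q_K).
∂π_K/∂q_K = 19 - 4q_K = 0, so q_K = 19/4.

4.75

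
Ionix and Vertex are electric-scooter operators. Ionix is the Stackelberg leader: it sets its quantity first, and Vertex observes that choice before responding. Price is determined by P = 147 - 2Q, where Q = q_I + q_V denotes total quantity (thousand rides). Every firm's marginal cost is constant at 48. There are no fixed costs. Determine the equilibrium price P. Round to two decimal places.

The follower Vertex best-responds to any q_I: π_V = (147 - 2Q)q_V - 48q_V.
Setting the follower's marginal profit to zero, 99 - 2q_I - 4q_V = 0, i.e. q_V = (99 - 2q_I)/4.
Ionix substitutes q_V(q_I) into its own profit: π_I = q_I(147 - 2q_I - (99 - 2q_I)/2) - 48q_I = (195/2 - q_I)q_I - 48q_I.
Leader FOC: 99/2 - 2q_I = 0, so q_I = 99/4.
Then q_V = (99 - 2·(99/4))/4 = 99/8.
Total output Q = 297/8, so price P = 147 - 2·(297/8) = 291/4.

72.75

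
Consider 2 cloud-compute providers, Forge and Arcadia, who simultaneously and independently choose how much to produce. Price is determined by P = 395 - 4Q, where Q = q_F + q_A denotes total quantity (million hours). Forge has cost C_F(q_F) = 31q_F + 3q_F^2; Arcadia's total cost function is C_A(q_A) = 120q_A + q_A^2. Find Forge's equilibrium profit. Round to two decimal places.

2937.12

Forge's profit: π_F = (395 - 4Q)q_F - (31q_F + 3q_F²). Setting ∂π_F/∂q_F = 0: 364 - 14q_F - 4(q_A) = 0.
Arcadia's profit: π_A = (395 - 4Q)q_A - (120q_A + q_A²). Setting ∂π_A/∂q_A = 0: 275 - 10q_A - 4(q_F) = 0.
Best responses: q_F = (364 - 4q_A)/14, q_A = (275 - 4q_F)/10.
Substituting one into the other gives q_F = 635/31 and q_A = 1197/62.
Price P = 395 - 4·39.7903 = 235.8387.
Forge's profit: 235.8387·(635/31) - 31·(635/31) - 3(635/31)² = 2937.1228.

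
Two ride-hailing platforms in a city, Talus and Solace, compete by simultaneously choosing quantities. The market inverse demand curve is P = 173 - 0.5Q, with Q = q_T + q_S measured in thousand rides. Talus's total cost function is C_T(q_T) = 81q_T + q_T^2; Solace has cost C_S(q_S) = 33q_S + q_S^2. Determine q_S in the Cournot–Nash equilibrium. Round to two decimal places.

Talus's profit: π_T = (173 - 0.5Q)q_T - (81q_T + q_T²). Setting ∂π_T/∂q_T = 0: 92 - 3q_T - (1/2)(q_S) = 0.
Solace's profit: π_S = (173 - 0.5Q)q_S - (33q_S + q_S²). Setting ∂π_S/∂q_S = 0: 140 - 3q_S - (1/2)(q_T) = 0.
So q_T = (92 - (1/2)q_S)/3 and q_S = (140 - (1/2)q_T)/3.
Solving the pair: q_T = 824/35, q_S = 1496/35.

42.74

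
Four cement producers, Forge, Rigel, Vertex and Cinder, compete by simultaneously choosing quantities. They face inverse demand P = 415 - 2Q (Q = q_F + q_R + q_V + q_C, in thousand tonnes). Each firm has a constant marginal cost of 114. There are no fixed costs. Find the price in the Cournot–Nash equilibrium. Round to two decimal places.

Each firm earns π_i = (415 - 2Q)q_i - 114q_i.
Setting ∂π_i/∂q_i = 0 with rivals' quantities fixed: 301 - 4q_i - 2·Σ_{j≠i} q_j = 0.
With identical firms every q_j equals q_i, so Σ_{j≠i} q_j = 3q_i and 301 = 10q_i, giving q_i = 301/10.
Total output Q = 602/5, so price P = 415 - 2·(602/5) = 871/5.

174.20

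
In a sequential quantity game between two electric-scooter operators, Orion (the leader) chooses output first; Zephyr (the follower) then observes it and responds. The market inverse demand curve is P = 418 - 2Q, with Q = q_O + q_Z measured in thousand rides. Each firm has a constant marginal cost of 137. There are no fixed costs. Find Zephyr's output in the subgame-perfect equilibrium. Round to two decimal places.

The follower Zephyr best-responds to any q_O: π_Z = (418 - 2Q)q_Z - 137q_Z.
∂π_Z/∂q_Z = 281 - 2q_O - 4q_Z = 0 gives the reaction function q_Z = (281 - 2q_O)/4.
Orion substitutes q_Z(q_O) into its own profit: π_O = q_O(418 - 2q_O - (281 - 2q_O)/2) - 137q_O = (555/2 - q_O)q_O - 137q_O.
The leader's first-order condition 281/2 - 2q_O = 0 yields q_O = 281/4.
Then q_Z = (281 - 2·(281/4))/4 = 281/8.

35.13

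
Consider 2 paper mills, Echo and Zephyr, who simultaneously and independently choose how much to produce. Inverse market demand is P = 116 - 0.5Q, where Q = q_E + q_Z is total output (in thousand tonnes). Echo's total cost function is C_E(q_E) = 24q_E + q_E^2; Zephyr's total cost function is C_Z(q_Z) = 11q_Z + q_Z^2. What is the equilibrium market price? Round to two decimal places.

87.86

Echo's profit: π_E = (116 - 0.5Q)q_E - (24q_E + q_E²). Setting ∂π_E/∂q_E = 0: 92 - 3q_E - (1/2)(q_Z) = 0.
Zephyr's first-order condition: 105 - 3q_Z - (1/2)(q_E) = 0.
Best responses: q_E = (92 - (1/2)q_Z)/3, q_Z = (105 - (1/2)q_E)/3.
Substituting one into the other gives q_E = 894/35 and q_Z = 1076/35.
Total output Q = 394/7, so price P = 116 - (1/2)·(394/7) = 615/7.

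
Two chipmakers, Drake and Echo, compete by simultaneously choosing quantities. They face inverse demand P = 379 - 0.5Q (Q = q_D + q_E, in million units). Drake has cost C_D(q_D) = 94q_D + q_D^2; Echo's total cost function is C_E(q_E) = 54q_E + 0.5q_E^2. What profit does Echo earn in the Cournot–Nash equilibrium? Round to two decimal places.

20962.00

Drake's profit: π_D = (379 - 0.5Q)q_D - (94q_D + q_D²). Setting ∂π_D/∂q_D = 0: 285 - 3q_D - (1/2)(q_E) = 0.
Echo's first-order condition: 325 - 2q_E - (1/2)(q_D) = 0.
Rearranging gives the reaction functions q_D = (285 - (1/2)q_E)/3 and q_E = (325 - (1/2)q_D)/2.
Solving the pair: q_D = 1630/23, q_E = 144.7826.
Price P = 379 - (1/2)·215.6522 = 271.1739.
Echo's profit: 271.1739·144.7826 - 54·144.7826 - (1/2)·144.7826² = 20962.0038.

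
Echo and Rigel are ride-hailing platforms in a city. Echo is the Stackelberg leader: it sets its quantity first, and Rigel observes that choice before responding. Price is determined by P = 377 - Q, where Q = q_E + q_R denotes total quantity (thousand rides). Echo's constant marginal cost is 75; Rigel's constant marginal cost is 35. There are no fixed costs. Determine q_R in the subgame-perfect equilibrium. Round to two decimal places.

Solve by backward induction. Given q_E, the follower Rigel maximises π_R = (377 - q_E - q_R)q_R - 35q_R.
Follower FOC: 342 - q_E - 2q_R = 0, so q_R(q_E) = (342 - q_E)/2.
The leader anticipates this reaction. Substituting into P = 377 - Q gives P = 206 - (1/2)q_E, so π_E = (206 - (1/2)q_E)q_E - 75q_E.
Leader FOC: 131 - q_E = 0, so q_E = 131.
Then q_R = (342 - 131)/2 = 211/2.

105.50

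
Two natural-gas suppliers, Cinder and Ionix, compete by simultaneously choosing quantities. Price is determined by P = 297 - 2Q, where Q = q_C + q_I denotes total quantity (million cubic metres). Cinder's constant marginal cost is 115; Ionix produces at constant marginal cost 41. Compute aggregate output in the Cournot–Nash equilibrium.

73

Cinder's profit: π_C = (297 - 2Q)q_C - (115q_C). Setting ∂π_C/∂q_C = 0: 182 - 4q_C - 2(q_I) = 0.
Ionix's first-order condition: 256 - 4q_I - 2(q_C) = 0.
So q_C = (182 - 2q_I)/4 and q_I = (256 - 2q_C)/4.
Solving the pair: q_C = 18, q_I = 55.
Total output Q = 18 + 55 = 73.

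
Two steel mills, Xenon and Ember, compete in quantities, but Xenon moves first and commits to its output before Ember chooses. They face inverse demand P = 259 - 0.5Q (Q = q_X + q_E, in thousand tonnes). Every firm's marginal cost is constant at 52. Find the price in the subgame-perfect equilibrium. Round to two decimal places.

103.75

Solve by backward induction. Given q_X, the follower Ember maximises π_E = (259 - (1/2)q_X - (1/2)q_E)q_E - 52q_E.
Follower FOC: 207 - (1/2)q_X - q_E = 0, so q_E(q_X) = (207 - (1/2)q_X).
The leader anticipates this reaction. Substituting into P = 259 - 0.5Q gives P = 311/2 - (1/4)q_X, so π_X = (311/2 - (1/4)q_X)q_X - 52q_X.
Maximising: ∂π_X/∂q_X = 207/2 - (1/2)q_X = 0, giving q_X = 207.
Then q_E = (207 - (1/2)·207) = 207/2.
Total output Q = 621/2, so price P = 259 - (1/2)·(621/2) = 415/4.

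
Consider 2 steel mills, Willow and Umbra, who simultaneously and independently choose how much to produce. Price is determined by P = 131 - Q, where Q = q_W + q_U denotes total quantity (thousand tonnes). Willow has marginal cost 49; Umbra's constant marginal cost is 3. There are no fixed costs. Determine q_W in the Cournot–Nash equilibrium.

12

Willow's profit: π_W = (131 - Q)q_W - (49q_W). Setting ∂π_W/∂q_W = 0: 82 - 2q_W - (q_U) = 0.
Umbra's profit: π_U = (131 - Q)q_U - (3q_U). Setting ∂π_U/∂q_U = 0: 128 - 2q_U - (q_W) = 0.
Best responses: q_W = (82 - q_U)/2, q_U = (128 - q_W)/2.
Solving the pair: q_W = 12, q_U = 58.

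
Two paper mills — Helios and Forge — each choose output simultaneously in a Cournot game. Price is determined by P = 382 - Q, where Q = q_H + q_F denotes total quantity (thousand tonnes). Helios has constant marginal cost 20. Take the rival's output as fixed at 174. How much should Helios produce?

With the rival's output fixed at 174, Helios's profit is π_H = (382 - 174 - q_H)q_H - (20q_H) = (208 - q_H)q_H - (20q_H).
∂π_H/∂q_H = 188 - 2q_H = 0, so q_H = 94.

94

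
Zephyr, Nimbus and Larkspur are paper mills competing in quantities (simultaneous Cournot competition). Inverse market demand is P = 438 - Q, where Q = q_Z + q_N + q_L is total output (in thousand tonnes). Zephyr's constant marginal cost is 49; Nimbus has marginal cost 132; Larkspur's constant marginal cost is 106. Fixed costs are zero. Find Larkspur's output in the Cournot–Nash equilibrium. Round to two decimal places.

75.25

Zephyr's profit: π_Z = (438 - Q)q_Z - (49q_Z). Setting ∂π_Z/∂q_Z = 0: 389 - 2q_Z - (q_N + q_L) = 0.
Nimbus's first-order condition: 306 - 2q_N - (q_Z + q_L) = 0.
Larkspur's first-order condition: 332 - 2q_L - (q_Z + q_N) = 0.
Adding the 3 first-order conditions: 1027 − 4Q = 0, so Q = 1027/4.
Back-substituting: q_Z = (389 − 1027/4) = 529/4, q_N = (306 − 1027/4) = 197/4, q_L = (332 − 1027/4) = 301/4.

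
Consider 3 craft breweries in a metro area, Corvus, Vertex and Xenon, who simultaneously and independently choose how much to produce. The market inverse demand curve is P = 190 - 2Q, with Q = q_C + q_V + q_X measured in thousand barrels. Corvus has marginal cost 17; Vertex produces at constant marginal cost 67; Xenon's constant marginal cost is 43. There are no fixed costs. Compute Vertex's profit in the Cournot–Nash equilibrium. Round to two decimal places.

Corvus's profit: π_C = (190 - 2Q)q_C - (17q_C). Setting ∂π_C/∂q_C = 0: 173 - 4q_C - 2(q_V + q_X) = 0.
Vertex's profit: π_V = (190 - 2Q)q_V - (67q_V). Setting ∂π_V/∂q_V = 0: 123 - 4q_V - 2(q_C + q_X) = 0.
Xenon's profit: π_X = (190 - 2Q)q_X - (43q_X). Setting ∂π_X/∂q_X = 0: 147 - 4q_X - 2(q_C + q_V) = 0.
Summing all 3 equations gives 443 − 8Q = 0, hence Q = 443/8.
Back-substituting: q_C = (173 − 443/4)/2 = 249/8, q_V = (123 − 443/4)/2 = 49/8, q_X = (147 − 443/4)/2 = 145/8.
Price P = 190 - 2·(443/8) = 317/4.
Vertex's profit: (317/4 - 67)·(49/8) = 75.0313.

75.03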